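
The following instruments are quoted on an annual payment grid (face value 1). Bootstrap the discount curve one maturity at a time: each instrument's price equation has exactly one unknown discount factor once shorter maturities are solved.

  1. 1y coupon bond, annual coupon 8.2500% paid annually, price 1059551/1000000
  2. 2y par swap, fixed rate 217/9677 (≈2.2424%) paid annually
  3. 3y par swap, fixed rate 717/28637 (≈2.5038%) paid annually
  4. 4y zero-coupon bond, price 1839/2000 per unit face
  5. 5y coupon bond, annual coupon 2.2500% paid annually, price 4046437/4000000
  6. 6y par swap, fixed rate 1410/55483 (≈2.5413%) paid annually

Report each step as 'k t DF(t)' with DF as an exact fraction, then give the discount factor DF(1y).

1 1 2447/2500
2 2 4783/5000
3 3 9283/10000
4 4 1839/2000
5 5 9061/10000
6 6 859/1000
DF(1y) = 2447/2500 ≈ 0.978800

step 1 [1y] bond c/1=33/400: DF=(1059551/1000000 − 33/400·(0))/(1+33/400) = 2447/2500 ≈ 0.978800
step 2 [2y] swap r/1=217/9677: DF=(1 − 217/9677·(0.978800))/(1+217/9677) = 4783/5000 ≈ 0.956600
step 3 [3y] swap r/1=717/28637: DF=(1 − 717/28637·(0.978800+0.956600))/(1+717/28637) = 9283/10000 ≈ 0.928300
step 4 [4y] zero: DF = P = 1839/2000 ≈ 0.919500
step 5 [5y] bond c/1=9/400: DF=(4046437/4000000 − 9/400·(0.978800+0.956600+0.928300+0.919500))/(1+9/400) = 9061/10000 ≈ 0.906100
step 6 [6y] swap r/1=1410/55483: DF=(1 − 1410/55483·(0.978800+0.956600+0.928300+0.919500+0.906100))/(1+1410/55483) = 859/1000 ≈ 0.859000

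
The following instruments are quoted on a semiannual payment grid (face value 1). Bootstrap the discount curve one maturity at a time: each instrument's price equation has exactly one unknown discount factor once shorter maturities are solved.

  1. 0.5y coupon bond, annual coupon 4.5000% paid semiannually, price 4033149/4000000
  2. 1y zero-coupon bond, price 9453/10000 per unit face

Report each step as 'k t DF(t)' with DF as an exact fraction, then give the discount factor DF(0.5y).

step 1 [0.5y] bond c/2=9/400: DF=(4033149/4000000 − 9/400·(0))/(1+9/400) = 9861/10000 ≈ 0.986100
step 2 [1y] zero: DF = P = 9453/10000 ≈ 0.945300

1 1/2 9861/10000
2 1 9453/10000
DF(0.5y) = 9861/10000 ≈ 0.986100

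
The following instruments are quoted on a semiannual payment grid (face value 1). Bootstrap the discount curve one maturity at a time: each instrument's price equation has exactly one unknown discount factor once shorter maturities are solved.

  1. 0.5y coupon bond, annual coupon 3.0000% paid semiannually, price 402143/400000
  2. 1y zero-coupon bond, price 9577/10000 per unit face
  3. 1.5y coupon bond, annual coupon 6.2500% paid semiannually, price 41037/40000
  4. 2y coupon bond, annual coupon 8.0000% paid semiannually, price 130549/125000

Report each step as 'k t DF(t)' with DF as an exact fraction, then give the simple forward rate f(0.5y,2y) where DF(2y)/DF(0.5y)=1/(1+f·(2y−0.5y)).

step 1 [0.5y] bond c/2=3/200: DF=(402143/400000 − 3/200·(0))/(1+3/200) = 1981/2000 ≈ 0.990500
step 2 [1y] zero: DF = P = 9577/10000 ≈ 0.957700
step 3 [1.5y] bond c/2=1/32: DF=(41037/40000 − 1/32·(0.990500+0.957700))/(1+1/32) = 4679/5000 ≈ 0.935800
step 4 [2y] bond c/2=1/25: DF=(130549/125000 − 1/25·(0.990500+0.957700+0.935800))/(1+1/25) = 8933/10000 ≈ 0.893300

1 1/2 1981/2000
2 1 9577/10000
3 3/2 4679/5000
4 2 8933/10000
f(0.5y,2y) = ((1981/2000)/(8933/10000) − 1)/(3/2) = 648/8933 ≈ 7.2540%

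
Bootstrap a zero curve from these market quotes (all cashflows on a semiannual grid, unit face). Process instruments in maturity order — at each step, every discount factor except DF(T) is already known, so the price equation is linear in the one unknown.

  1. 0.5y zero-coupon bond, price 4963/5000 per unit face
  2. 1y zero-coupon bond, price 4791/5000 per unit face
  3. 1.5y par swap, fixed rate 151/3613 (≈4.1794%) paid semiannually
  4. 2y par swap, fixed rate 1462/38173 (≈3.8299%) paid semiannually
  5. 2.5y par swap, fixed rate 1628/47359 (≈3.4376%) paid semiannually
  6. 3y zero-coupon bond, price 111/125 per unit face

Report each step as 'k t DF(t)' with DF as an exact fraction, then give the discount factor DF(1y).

step 1 [0.5y] zero: DF = P = 4963/5000 ≈ 0.992600
step 2 [1y] zero: DF = P = 4791/5000 ≈ 0.958200
step 3 [1.5y] swap r/2=151/7226: DF=(1 − 151/7226·(0.992600+0.958200))/(1+151/7226) = 2349/2500 ≈ 0.939600
step 4 [2y] swap r/2=731/38173: DF=(1 − 731/38173·(0.992600+0.958200+0.939600))/(1+731/38173) = 9269/10000 ≈ 0.926900
step 5 [2.5y] swap r/2=814/47359: DF=(1 − 814/47359·(0.992600+0.958200+0.939600+0.926900))/(1+814/47359) = 4593/5000 ≈ 0.918600
step 6 [3y] zero: DF = P = 111/125 ≈ 0.888000

1 1/2 4963/5000
2 1 4791/5000
3 3/2 2349/2500
4 2 9269/10000
5 5/2 4593/5000
6 3 111/125
DF(1y) = 4791/5000 ≈ 0.958200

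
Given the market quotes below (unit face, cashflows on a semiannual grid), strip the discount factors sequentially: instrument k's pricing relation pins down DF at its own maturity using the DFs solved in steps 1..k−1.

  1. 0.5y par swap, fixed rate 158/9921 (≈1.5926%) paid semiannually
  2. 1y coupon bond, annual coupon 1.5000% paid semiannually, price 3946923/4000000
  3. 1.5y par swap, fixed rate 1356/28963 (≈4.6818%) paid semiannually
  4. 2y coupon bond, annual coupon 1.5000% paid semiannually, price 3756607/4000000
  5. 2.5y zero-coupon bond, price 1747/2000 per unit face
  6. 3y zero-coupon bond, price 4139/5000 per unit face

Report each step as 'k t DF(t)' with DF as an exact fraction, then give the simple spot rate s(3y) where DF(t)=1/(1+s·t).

step 1 [0.5y] swap r/2=79/9921: DF=(1 − 79/9921·(0))/(1+79/9921) = 9921/10000 ≈ 0.992100
step 2 [1y] bond c/2=3/400: DF=(3946923/4000000 − 3/400·(0.992100))/(1+3/400) = 243/250 ≈ 0.972000
step 3 [1.5y] swap r/2=678/28963: DF=(1 − 678/28963·(0.992100+0.972000))/(1+678/28963) = 4661/5000 ≈ 0.932200
step 4 [2y] bond c/2=3/400: DF=(3756607/4000000 − 3/400·(0.992100+0.972000+0.932200))/(1+3/400) = 4553/5000 ≈ 0.910600
step 5 [2.5y] zero: DF = P = 1747/2000 ≈ 0.873500
step 6 [3y] zero: DF = P = 4139/5000 ≈ 0.827800

1 1/2 9921/10000
2 1 243/250
3 3/2 4661/5000
4 2 4553/5000
5 5/2 1747/2000
6 3 4139/5000
s(3y) = (1/(4139/5000) − 1)/(3) = 287/4139 ≈ 6.9340%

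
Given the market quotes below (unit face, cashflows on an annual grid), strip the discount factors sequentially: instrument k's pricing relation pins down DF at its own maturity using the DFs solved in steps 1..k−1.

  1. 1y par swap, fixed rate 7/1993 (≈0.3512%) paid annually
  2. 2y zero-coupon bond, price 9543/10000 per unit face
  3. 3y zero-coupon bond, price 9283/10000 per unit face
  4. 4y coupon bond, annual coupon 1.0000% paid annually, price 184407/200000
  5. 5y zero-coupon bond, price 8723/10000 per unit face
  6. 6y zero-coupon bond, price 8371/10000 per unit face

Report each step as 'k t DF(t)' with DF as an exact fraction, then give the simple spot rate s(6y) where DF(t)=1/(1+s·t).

1 1 1993/2000
2 2 9543/10000
3 3 9283/10000
4 4 2211/2500
5 5 8723/10000
6 6 8371/10000
s(6y) = (1/(8371/10000) − 1)/(6) = 543/16742 ≈ 3.2433%

step 1 [1y] swap r/1=7/1993: DF=(1 − 7/1993·(0))/(1+7/1993) = 1993/2000 ≈ 0.996500
step 2 [2y] zero: DF = P = 9543/10000 ≈ 0.954300
step 3 [3y] zero: DF = P = 9283/10000 ≈ 0.928300
step 4 [4y] bond c/1=1/100: DF=(184407/200000 − 1/100·(0.996500+0.954300+0.928300))/(1+1/100) = 2211/2500 ≈ 0.884400
step 5 [5y] zero: DF = P = 8723/10000 ≈ 0.872300
step 6 [6y] zero: DF = P = 8371/10000 ≈ 0.837100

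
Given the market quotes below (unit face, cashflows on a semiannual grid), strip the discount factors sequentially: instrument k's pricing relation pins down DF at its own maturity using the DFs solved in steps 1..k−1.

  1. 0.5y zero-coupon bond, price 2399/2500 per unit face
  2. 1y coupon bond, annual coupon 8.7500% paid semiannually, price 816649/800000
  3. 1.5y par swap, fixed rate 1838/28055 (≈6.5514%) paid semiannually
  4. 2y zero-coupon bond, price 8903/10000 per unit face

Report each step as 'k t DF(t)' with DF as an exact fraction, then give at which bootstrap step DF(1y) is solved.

1 1/2 2399/2500
2 1 4689/5000
3 3/2 9081/10000
4 2 8903/10000
DF(1y) is solved at step 2

step 1 [0.5y] zero: DF = P = 2399/2500 ≈ 0.959600
step 2 [1y] bond c/2=7/160: DF=(816649/800000 − 7/160·(0.959600))/(1+7/160) = 4689/5000 ≈ 0.937800
step 3 [1.5y] swap r/2=919/28055: DF=(1 − 919/28055·(0.959600+0.937800))/(1+919/28055) = 9081/10000 ≈ 0.908100
step 4 [2y] zero: DF = P = 8903/10000 ≈ 0.890300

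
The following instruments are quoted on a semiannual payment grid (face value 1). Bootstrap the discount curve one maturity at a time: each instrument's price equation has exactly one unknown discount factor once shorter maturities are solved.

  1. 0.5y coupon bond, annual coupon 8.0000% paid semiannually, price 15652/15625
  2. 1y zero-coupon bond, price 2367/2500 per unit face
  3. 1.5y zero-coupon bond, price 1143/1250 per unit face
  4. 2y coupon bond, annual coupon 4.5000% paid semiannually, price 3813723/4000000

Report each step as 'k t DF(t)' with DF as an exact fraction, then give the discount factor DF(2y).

step 1 [0.5y] bond c/2=1/25: DF=(15652/15625 − 1/25·(0))/(1+1/25) = 602/625 ≈ 0.963200
step 2 [1y] zero: DF = P = 2367/2500 ≈ 0.946800
step 3 [1.5y] zero: DF = P = 1143/1250 ≈ 0.914400
step 4 [2y] bond c/2=9/400: DF=(3813723/4000000 − 9/400·(0.963200+0.946800+0.914400))/(1+9/400) = 8703/10000 ≈ 0.870300

1 1/2 602/625
2 1 2367/2500
3 3/2 1143/1250
4 2 8703/10000
DF(2y) = 8703/10000 ≈ 0.870300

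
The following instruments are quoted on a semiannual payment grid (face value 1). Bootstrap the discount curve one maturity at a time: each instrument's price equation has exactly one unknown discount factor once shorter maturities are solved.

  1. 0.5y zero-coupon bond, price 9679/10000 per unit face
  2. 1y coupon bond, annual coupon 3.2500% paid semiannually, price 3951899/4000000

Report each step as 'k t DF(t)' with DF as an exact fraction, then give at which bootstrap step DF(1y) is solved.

step 1 [0.5y] zero: DF = P = 9679/10000 ≈ 0.967900
step 2 [1y] bond c/2=13/800: DF=(3951899/4000000 − 13/800·(0.967900))/(1+13/800) = 9567/10000 ≈ 0.956700

1 1/2 9679/10000
2 1 9567/10000
DF(1y) is solved at step 2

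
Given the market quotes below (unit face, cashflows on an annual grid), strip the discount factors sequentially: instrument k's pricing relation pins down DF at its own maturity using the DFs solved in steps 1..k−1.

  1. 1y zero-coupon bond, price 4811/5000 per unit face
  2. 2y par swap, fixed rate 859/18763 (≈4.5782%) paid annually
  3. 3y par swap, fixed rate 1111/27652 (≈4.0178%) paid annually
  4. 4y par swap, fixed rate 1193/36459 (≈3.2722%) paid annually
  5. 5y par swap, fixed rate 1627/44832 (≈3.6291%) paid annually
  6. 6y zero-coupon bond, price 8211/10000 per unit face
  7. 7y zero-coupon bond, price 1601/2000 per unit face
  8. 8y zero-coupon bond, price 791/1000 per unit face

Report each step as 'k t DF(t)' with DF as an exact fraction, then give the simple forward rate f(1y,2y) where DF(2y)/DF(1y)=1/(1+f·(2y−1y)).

step 1 [1y] zero: DF = P = 4811/5000 ≈ 0.962200
step 2 [2y] swap r/1=859/18763: DF=(1 − 859/18763·(0.962200))/(1+859/18763) = 9141/10000 ≈ 0.914100
step 3 [3y] swap r/1=1111/27652: DF=(1 − 1111/27652·(0.962200+0.914100))/(1+1111/27652) = 8889/10000 ≈ 0.888900
step 4 [4y] swap r/1=1193/36459: DF=(1 − 1193/36459·(0.962200+0.914100+0.888900))/(1+1193/36459) = 8807/10000 ≈ 0.880700
step 5 [5y] swap r/1=1627/44832: DF=(1 − 1627/44832·(0.962200+0.914100+0.888900+0.880700))/(1+1627/44832) = 8373/10000 ≈ 0.837300
step 6 [6y] zero: DF = P = 8211/10000 ≈ 0.821100
step 7 [7y] zero: DF = P = 1601/2000 ≈ 0.800500
step 8 [8y] zero: DF = P = 791/1000 ≈ 0.791000

1 1 4811/5000
2 2 9141/10000
3 3 8889/10000
4 4 8807/10000
5 5 8373/10000
6 6 8211/10000
7 7 1601/2000
8 8 791/1000
f(1y,2y) = ((4811/5000)/(9141/10000) − 1)/(1) = 481/9141 ≈ 5.2620%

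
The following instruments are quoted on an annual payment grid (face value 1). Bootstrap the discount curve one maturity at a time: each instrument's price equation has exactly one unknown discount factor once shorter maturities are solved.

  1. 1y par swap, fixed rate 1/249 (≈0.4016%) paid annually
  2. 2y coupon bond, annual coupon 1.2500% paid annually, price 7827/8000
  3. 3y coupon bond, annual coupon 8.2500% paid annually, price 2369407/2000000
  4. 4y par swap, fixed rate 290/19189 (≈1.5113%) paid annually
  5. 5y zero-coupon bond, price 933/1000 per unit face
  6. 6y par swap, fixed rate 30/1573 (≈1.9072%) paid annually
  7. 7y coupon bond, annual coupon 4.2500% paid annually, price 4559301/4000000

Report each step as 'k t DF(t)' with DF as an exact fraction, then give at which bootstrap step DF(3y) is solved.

step 1 [1y] swap r/1=1/249: DF=(1 − 1/249·(0))/(1+1/249) = 249/250 ≈ 0.996000
step 2 [2y] bond c/1=1/80: DF=(7827/8000 − 1/80·(0.996000))/(1+1/80) = 477/500 ≈ 0.954000
step 3 [3y] bond c/1=33/400: DF=(2369407/2000000 − 33/400·(0.996000+0.954000))/(1+33/400) = 4729/5000 ≈ 0.945800
step 4 [4y] swap r/1=290/19189: DF=(1 − 290/19189·(0.996000+0.954000+0.945800))/(1+290/19189) = 471/500 ≈ 0.942000
step 5 [5y] zero: DF = P = 933/1000 ≈ 0.933000
step 6 [6y] swap r/1=30/1573: DF=(1 − 30/1573·(0.996000+0.954000+0.945800+0.942000+0.933000))/(1+30/1573) = 223/250 ≈ 0.892000
step 7 [7y] bond c/1=17/400: DF=(4559301/4000000 − 17/400·(0.996000+0.954000+0.945800+0.942000+0.933000+0.892000))/(1+17/400) = 69/80 ≈ 0.862500

1 1 249/250
2 2 477/500
3 3 4729/5000
4 4 471/500
5 5 933/1000
6 6 223/250
7 7 69/80
DF(3y) is solved at step 3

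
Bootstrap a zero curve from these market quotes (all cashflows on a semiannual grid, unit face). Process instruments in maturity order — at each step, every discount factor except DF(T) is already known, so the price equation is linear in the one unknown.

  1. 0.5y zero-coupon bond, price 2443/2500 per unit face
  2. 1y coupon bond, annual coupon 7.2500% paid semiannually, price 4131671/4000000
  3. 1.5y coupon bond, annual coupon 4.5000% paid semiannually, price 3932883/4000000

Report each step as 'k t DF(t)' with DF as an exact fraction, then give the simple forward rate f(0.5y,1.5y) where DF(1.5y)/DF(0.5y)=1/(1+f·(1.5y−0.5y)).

step 1 [0.5y] zero: DF = P = 2443/2500 ≈ 0.977200
step 2 [1y] bond c/2=29/800: DF=(4131671/4000000 − 29/800·(0.977200))/(1+29/800) = 4813/5000 ≈ 0.962600
step 3 [1.5y] bond c/2=9/400: DF=(3932883/4000000 − 9/400·(0.977200+0.962600))/(1+9/400) = 9189/10000 ≈ 0.918900

1 1/2 2443/2500
2 1 4813/5000
3 3/2 9189/10000
f(0.5y,1.5y) = ((2443/2500)/(9189/10000) − 1)/(1) = 583/9189 ≈ 6.3445%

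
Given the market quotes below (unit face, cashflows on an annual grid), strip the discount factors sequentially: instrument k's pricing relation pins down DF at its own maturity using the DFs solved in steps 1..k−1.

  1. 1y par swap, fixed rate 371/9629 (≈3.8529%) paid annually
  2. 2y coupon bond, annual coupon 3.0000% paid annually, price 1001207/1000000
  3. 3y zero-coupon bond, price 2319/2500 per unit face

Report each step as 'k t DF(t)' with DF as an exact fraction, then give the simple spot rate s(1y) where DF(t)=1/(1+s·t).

step 1 [1y] swap r/1=371/9629: DF=(1 − 371/9629·(0))/(1+371/9629) = 9629/10000 ≈ 0.962900
step 2 [2y] bond c/1=3/100: DF=(1001207/1000000 − 3/100·(0.962900))/(1+3/100) = 118/125 ≈ 0.944000
step 3 [3y] zero: DF = P = 2319/2500 ≈ 0.927600

1 1 9629/10000
2 2 118/125
3 3 2319/2500
s(1y) = (1/(9629/10000) − 1)/(1) = 371/9629 ≈ 3.8529%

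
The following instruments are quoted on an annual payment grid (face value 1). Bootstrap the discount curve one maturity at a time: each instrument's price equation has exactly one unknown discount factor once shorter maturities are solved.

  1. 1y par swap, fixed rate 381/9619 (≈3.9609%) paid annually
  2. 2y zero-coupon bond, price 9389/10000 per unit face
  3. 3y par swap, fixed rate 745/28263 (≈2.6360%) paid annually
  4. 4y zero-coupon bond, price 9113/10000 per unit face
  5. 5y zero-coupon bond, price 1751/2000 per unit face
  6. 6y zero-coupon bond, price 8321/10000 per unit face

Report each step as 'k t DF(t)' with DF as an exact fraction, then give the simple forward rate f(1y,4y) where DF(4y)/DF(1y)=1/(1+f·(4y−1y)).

step 1 [1y] swap r/1=381/9619: DF=(1 − 381/9619·(0))/(1+381/9619) = 9619/10000 ≈ 0.961900
step 2 [2y] zero: DF = P = 9389/10000 ≈ 0.938900
step 3 [3y] swap r/1=745/28263: DF=(1 − 745/28263·(0.961900+0.938900))/(1+745/28263) = 1851/2000 ≈ 0.925500
step 4 [4y] zero: DF = P = 9113/10000 ≈ 0.911300
step 5 [5y] zero: DF = P = 1751/2000 ≈ 0.875500
step 6 [6y] zero: DF = P = 8321/10000 ≈ 0.832100

1 1 9619/10000
2 2 9389/10000
3 3 1851/2000
4 4 9113/10000
5 5 1751/2000
6 6 8321/10000
f(1y,4y) = ((9619/10000)/(9113/10000) − 1)/(3) = 506/27339 ≈ 1.8508%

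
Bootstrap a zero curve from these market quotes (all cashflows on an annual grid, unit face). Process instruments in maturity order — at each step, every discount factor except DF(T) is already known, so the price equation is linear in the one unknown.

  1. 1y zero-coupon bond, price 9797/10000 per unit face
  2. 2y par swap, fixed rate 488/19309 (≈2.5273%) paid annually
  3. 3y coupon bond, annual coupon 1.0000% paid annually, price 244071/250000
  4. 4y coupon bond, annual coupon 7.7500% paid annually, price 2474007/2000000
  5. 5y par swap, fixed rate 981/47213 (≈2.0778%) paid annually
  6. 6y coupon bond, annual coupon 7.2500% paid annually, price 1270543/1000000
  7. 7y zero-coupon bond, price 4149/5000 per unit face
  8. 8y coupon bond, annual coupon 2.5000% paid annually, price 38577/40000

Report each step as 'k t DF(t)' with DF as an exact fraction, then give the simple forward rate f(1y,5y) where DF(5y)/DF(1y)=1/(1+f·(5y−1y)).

step 1 [1y] zero: DF = P = 9797/10000 ≈ 0.979700
step 2 [2y] swap r/1=488/19309: DF=(1 − 488/19309·(0.979700))/(1+488/19309) = 1189/1250 ≈ 0.951200
step 3 [3y] bond c/1=1/100: DF=(244071/250000 − 1/100·(0.979700+0.951200))/(1+1/100) = 379/400 ≈ 0.947500
step 4 [4y] bond c/1=31/400: DF=(2474007/2000000 − 31/400·(0.979700+0.951200+0.947500))/(1+31/400) = 941/1000 ≈ 0.941000
step 5 [5y] swap r/1=981/47213: DF=(1 − 981/47213·(0.979700+0.951200+0.947500+0.941000))/(1+981/47213) = 9019/10000 ≈ 0.901900
step 6 [6y] bond c/1=29/400: DF=(1270543/1000000 − 29/400·(0.979700+0.951200+0.947500+0.941000+0.901900))/(1+29/400) = 1731/2000 ≈ 0.865500
step 7 [7y] zero: DF = P = 4149/5000 ≈ 0.829800
step 8 [8y] bond c/1=1/40: DF=(38577/40000 − 1/40·(0.979700+0.951200+0.947500+0.941000+0.901900+0.865500+0.829800))/(1+1/40) = 1961/2500 ≈ 0.784400

1 1 9797/10000
2 2 1189/1250
3 3 379/400
4 4 941/1000
5 5 9019/10000
6 6 1731/2000
7 7 4149/5000
8 8 1961/2500
f(1y,5y) = ((9797/10000)/(9019/10000) − 1)/(4) = 389/18038 ≈ 2.1566%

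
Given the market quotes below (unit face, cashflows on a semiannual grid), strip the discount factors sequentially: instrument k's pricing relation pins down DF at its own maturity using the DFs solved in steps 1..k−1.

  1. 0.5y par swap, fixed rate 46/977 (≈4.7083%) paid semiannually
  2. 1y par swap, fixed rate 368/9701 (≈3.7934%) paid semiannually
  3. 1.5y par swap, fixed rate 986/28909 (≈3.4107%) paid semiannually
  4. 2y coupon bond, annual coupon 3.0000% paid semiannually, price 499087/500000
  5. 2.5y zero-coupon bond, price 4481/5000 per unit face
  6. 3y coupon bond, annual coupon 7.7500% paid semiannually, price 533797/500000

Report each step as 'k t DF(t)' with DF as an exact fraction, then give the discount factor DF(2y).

1 1/2 977/1000
2 1 602/625
3 3/2 9507/10000
4 2 9407/10000
5 5/2 4481/5000
6 3 4257/5000
DF(2y) = 9407/10000 ≈ 0.940700

step 1 [0.5y] swap r/2=23/977: DF=(1 − 23/977·(0))/(1+23/977) = 977/1000 ≈ 0.977000
step 2 [1y] swap r/2=184/9701: DF=(1 − 184/9701·(0.977000))/(1+184/9701) = 602/625 ≈ 0.963200
step 3 [1.5y] swap r/2=493/28909: DF=(1 − 493/28909·(0.977000+0.963200))/(1+493/28909) = 9507/10000 ≈ 0.950700
step 4 [2y] bond c/2=3/200: DF=(499087/500000 − 3/200·(0.977000+0.963200+0.950700))/(1+3/200) = 9407/10000 ≈ 0.940700
step 5 [2.5y] zero: DF = P = 4481/5000 ≈ 0.896200
step 6 [3y] bond c/2=31/800: DF=(533797/500000 − 31/800·(0.977000+0.963200+0.950700+0.940700+0.896200))/(1+31/800) = 4257/5000 ≈ 0.851400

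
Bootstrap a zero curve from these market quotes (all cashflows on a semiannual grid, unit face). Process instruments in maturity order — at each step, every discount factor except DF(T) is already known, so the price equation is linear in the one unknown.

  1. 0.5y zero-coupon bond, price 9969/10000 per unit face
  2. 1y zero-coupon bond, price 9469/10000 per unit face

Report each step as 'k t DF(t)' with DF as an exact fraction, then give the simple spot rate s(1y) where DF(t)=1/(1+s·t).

step 1 [0.5y] zero: DF = P = 9969/10000 ≈ 0.996900
step 2 [1y] zero: DF = P = 9469/10000 ≈ 0.946900

1 1/2 9969/10000
2 1 9469/10000
s(1y) = (1/(9469/10000) − 1)/(1) = 531/9469 ≈ 5.6078%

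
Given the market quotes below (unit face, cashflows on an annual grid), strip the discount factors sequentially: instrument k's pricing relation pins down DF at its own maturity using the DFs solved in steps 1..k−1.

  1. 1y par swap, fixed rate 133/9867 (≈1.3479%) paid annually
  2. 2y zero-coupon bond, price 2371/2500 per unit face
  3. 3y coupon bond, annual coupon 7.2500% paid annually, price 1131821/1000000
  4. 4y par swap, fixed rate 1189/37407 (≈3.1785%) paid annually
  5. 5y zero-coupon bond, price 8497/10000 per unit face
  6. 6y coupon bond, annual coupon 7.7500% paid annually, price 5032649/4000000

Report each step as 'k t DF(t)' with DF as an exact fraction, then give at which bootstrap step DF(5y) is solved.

1 1 9867/10000
2 2 2371/2500
3 3 1849/2000
4 4 8811/10000
5 5 8497/10000
6 6 67/80
DF(5y) is solved at step 5

step 1 [1y] swap r/1=133/9867: DF=(1 − 133/9867·(0))/(1+133/9867) = 9867/10000 ≈ 0.986700
step 2 [2y] zero: DF = P = 2371/2500 ≈ 0.948400
step 3 [3y] bond c/1=29/400: DF=(1131821/1000000 − 29/400·(0.986700+0.948400))/(1+29/400) = 1849/2000 ≈ 0.924500
step 4 [4y] swap r/1=1189/37407: DF=(1 − 1189/37407·(0.986700+0.948400+0.924500))/(1+1189/37407) = 8811/10000 ≈ 0.881100
step 5 [5y] zero: DF = P = 8497/10000 ≈ 0.849700
step 6 [6y] bond c/1=31/400: DF=(5032649/4000000 − 31/400·(0.986700+0.948400+0.924500+0.881100+0.849700))/(1+31/400) = 67/80 ≈ 0.837500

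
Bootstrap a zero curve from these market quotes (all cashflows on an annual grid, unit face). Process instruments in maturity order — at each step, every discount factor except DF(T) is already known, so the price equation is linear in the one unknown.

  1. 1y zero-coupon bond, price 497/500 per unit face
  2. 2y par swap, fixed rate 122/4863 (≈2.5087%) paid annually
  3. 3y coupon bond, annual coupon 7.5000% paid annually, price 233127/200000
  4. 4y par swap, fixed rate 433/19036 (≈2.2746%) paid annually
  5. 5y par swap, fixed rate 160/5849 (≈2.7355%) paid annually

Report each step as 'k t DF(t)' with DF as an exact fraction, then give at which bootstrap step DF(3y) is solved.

step 1 [1y] zero: DF = P = 497/500 ≈ 0.994000
step 2 [2y] swap r/1=122/4863: DF=(1 − 122/4863·(0.994000))/(1+122/4863) = 1189/1250 ≈ 0.951200
step 3 [3y] bond c/1=3/40: DF=(233127/200000 − 3/40·(0.994000+0.951200))/(1+3/40) = 4743/5000 ≈ 0.948600
step 4 [4y] swap r/1=433/19036: DF=(1 − 433/19036·(0.994000+0.951200+0.948600))/(1+433/19036) = 4567/5000 ≈ 0.913400
step 5 [5y] swap r/1=160/5849: DF=(1 − 160/5849·(0.994000+0.951200+0.948600+0.913400))/(1+160/5849) = 109/125 ≈ 0.872000

1 1 497/500
2 2 1189/1250
3 3 4743/5000
4 4 4567/5000
5 5 109/125
DF(3y) is solved at step 3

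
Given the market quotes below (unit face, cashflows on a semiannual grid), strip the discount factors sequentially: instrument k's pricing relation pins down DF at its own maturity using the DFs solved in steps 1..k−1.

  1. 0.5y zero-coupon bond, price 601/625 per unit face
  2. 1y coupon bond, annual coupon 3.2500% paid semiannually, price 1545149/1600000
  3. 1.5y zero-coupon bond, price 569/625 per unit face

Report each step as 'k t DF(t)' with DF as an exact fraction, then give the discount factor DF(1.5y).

step 1 [0.5y] zero: DF = P = 601/625 ≈ 0.961600
step 2 [1y] bond c/2=13/800: DF=(1545149/1600000 − 13/800·(0.961600))/(1+13/800) = 9349/10000 ≈ 0.934900
step 3 [1.5y] zero: DF = P = 569/625 ≈ 0.910400

1 1/2 601/625
2 1 9349/10000
3 3/2 569/625
DF(1.5y) = 569/625 ≈ 0.910400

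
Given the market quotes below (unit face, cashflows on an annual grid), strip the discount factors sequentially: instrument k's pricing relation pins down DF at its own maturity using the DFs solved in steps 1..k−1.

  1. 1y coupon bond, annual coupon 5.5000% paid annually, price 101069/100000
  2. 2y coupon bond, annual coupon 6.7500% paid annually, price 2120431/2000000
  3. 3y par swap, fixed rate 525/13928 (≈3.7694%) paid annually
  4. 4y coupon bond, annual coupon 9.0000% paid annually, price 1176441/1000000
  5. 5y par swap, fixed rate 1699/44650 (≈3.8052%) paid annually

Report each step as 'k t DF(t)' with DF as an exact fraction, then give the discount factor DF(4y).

step 1 [1y] bond c/1=11/200: DF=(101069/100000 − 11/200·(0))/(1+11/200) = 479/500 ≈ 0.958000
step 2 [2y] bond c/1=27/400: DF=(2120431/2000000 − 27/400·(0.958000))/(1+27/400) = 4663/5000 ≈ 0.932600
step 3 [3y] swap r/1=525/13928: DF=(1 − 525/13928·(0.958000+0.932600))/(1+525/13928) = 179/200 ≈ 0.895000
step 4 [4y] bond c/1=9/100: DF=(1176441/1000000 − 9/100·(0.958000+0.932600+0.895000))/(1+9/100) = 8493/10000 ≈ 0.849300
step 5 [5y] swap r/1=1699/44650: DF=(1 − 1699/44650·(0.958000+0.932600+0.895000+0.849300))/(1+1699/44650) = 8301/10000 ≈ 0.830100

1 1 479/500
2 2 4663/5000
3 3 179/200
4 4 8493/10000
5 5 8301/10000
DF(4y) = 8493/10000 ≈ 0.849300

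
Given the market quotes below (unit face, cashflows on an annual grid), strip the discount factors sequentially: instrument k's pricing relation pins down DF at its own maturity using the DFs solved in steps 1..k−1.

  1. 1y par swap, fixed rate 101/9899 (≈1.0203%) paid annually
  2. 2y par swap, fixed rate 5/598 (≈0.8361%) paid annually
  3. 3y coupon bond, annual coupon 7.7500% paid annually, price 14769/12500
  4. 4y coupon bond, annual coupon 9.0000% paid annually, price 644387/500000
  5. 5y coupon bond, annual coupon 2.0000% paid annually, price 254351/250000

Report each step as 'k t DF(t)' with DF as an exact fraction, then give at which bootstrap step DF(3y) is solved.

1 1 9899/10000
2 2 1967/2000
3 3 4773/5000
4 4 4703/5000
5 5 576/625
DF(3y) is solved at step 3

step 1 [1y] swap r/1=101/9899: DF=(1 − 101/9899·(0))/(1+101/9899) = 9899/10000 ≈ 0.989900
step 2 [2y] swap r/1=5/598: DF=(1 − 5/598·(0.989900))/(1+5/598) = 1967/2000 ≈ 0.983500
step 3 [3y] bond c/1=31/400: DF=(14769/12500 − 31/400·(0.989900+0.983500))/(1+31/400) = 4773/5000 ≈ 0.954600
step 4 [4y] bond c/1=9/100: DF=(644387/500000 − 9/100·(0.989900+0.983500+0.954600))/(1+9/100) = 4703/5000 ≈ 0.940600
step 5 [5y] bond c/1=1/50: DF=(254351/250000 − 1/50·(0.989900+0.983500+0.954600+0.940600))/(1+1/50) = 576/625 ≈ 0.921600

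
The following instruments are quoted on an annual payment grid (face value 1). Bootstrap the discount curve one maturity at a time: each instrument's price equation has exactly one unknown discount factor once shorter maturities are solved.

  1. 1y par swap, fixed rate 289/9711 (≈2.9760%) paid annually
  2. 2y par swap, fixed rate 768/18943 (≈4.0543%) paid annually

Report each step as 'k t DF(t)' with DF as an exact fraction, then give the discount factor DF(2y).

step 1 [1y] swap r/1=289/9711: DF=(1 − 289/9711·(0))/(1+289/9711) = 9711/10000 ≈ 0.971100
step 2 [2y] swap r/1=768/18943: DF=(1 − 768/18943·(0.971100))/(1+768/18943) = 577/625 ≈ 0.923200

1 1 9711/10000
2 2 577/625
DF(2y) = 577/625 ≈ 0.923200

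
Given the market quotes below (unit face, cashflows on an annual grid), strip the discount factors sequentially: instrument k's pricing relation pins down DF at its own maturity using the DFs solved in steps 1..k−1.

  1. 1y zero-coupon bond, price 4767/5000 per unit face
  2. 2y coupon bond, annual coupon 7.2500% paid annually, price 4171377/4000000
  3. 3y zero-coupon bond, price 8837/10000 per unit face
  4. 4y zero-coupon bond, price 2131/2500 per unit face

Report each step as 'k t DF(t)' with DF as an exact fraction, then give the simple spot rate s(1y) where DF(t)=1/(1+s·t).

step 1 [1y] zero: DF = P = 4767/5000 ≈ 0.953400
step 2 [2y] bond c/1=29/400: DF=(4171377/4000000 − 29/400·(0.953400))/(1+29/400) = 9079/10000 ≈ 0.907900
step 3 [3y] zero: DF = P = 8837/10000 ≈ 0.883700
step 4 [4y] zero: DF = P = 2131/2500 ≈ 0.852400

1 1 4767/5000
2 2 9079/10000
3 3 8837/10000
4 4 2131/2500
s(1y) = (1/(4767/5000) − 1)/(1) = 233/4767 ≈ 4.8878%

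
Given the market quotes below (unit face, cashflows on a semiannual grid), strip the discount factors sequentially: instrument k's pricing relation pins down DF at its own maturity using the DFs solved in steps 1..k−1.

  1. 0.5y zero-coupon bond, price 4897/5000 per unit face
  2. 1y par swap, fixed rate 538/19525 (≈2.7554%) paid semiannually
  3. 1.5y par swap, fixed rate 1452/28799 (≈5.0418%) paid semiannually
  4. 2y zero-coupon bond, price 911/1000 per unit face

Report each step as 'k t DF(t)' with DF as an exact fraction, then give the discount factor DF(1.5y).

step 1 [0.5y] zero: DF = P = 4897/5000 ≈ 0.979400
step 2 [1y] swap r/2=269/19525: DF=(1 − 269/19525·(0.979400))/(1+269/19525) = 9731/10000 ≈ 0.973100
step 3 [1.5y] swap r/2=726/28799: DF=(1 − 726/28799·(0.979400+0.973100))/(1+726/28799) = 4637/5000 ≈ 0.927400
step 4 [2y] zero: DF = P = 911/1000 ≈ 0.911000

1 1/2 4897/5000
2 1 9731/10000
3 3/2 4637/5000
4 2 911/1000
DF(1.5y) = 4637/5000 ≈ 0.927400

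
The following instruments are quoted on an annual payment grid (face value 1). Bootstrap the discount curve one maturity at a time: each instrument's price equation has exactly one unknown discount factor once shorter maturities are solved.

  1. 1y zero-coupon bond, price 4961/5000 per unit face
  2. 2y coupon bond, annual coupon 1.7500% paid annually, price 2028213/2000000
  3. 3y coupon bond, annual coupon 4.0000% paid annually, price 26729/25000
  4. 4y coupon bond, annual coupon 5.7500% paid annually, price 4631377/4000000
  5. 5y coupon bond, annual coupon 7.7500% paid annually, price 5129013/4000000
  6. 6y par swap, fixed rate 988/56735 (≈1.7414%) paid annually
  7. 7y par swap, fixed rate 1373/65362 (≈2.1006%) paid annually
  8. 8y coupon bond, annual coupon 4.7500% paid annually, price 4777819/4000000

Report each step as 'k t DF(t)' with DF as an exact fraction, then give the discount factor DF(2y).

step 1 [1y] zero: DF = P = 4961/5000 ≈ 0.992200
step 2 [2y] bond c/1=7/400: DF=(2028213/2000000 − 7/400·(0.992200))/(1+7/400) = 2449/2500 ≈ 0.979600
step 3 [3y] bond c/1=1/25: DF=(26729/25000 − 1/25·(0.992200+0.979600))/(1+1/25) = 4761/5000 ≈ 0.952200
step 4 [4y] bond c/1=23/400: DF=(4631377/4000000 − 23/400·(0.992200+0.979600+0.952200))/(1+23/400) = 9359/10000 ≈ 0.935900
step 5 [5y] bond c/1=31/400: DF=(5129013/4000000 − 31/400·(0.992200+0.979600+0.952200+0.935900))/(1+31/400) = 2281/2500 ≈ 0.912400
step 6 [6y] swap r/1=988/56735: DF=(1 − 988/56735·(0.992200+0.979600+0.952200+0.935900+0.912400))/(1+988/56735) = 2253/2500 ≈ 0.901200
step 7 [7y] swap r/1=1373/65362: DF=(1 − 1373/65362·(0.992200+0.979600+0.952200+0.935900+0.912400+0.901200))/(1+1373/65362) = 8627/10000 ≈ 0.862700
step 8 [8y] bond c/1=19/400: DF=(4777819/4000000 − 19/400·(0.992200+0.979600+0.952200+0.935900+0.912400+0.901200+0.862700))/(1+19/400) = 8439/10000 ≈ 0.843900

1 1 4961/5000
2 2 2449/2500
3 3 4761/5000
4 4 9359/10000
5 5 2281/2500
6 6 2253/2500
7 7 8627/10000
8 8 8439/10000
DF(2y) = 2449/2500 ≈ 0.979600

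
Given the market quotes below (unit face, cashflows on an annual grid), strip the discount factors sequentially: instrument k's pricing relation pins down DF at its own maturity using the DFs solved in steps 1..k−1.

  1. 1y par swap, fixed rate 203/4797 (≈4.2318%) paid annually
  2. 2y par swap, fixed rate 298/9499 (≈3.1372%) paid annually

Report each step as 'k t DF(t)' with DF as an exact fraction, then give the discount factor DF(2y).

step 1 [1y] swap r/1=203/4797: DF=(1 − 203/4797·(0))/(1+203/4797) = 4797/5000 ≈ 0.959400
step 2 [2y] swap r/1=298/9499: DF=(1 − 298/9499·(0.959400))/(1+298/9499) = 2351/2500 ≈ 0.940400

1 1 4797/5000
2 2 2351/2500
DF(2y) = 2351/2500 ≈ 0.940400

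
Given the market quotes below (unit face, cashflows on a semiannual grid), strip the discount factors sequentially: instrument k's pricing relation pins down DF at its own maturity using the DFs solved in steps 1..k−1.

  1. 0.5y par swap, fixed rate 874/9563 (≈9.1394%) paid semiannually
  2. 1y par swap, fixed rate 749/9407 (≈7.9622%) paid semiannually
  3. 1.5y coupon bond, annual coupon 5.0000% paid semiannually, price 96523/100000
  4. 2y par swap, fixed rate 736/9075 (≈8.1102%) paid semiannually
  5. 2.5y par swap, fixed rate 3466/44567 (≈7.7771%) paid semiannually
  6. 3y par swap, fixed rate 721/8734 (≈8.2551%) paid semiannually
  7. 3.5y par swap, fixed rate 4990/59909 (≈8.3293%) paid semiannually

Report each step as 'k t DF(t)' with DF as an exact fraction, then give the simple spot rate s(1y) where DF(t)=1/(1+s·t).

1 1/2 9563/10000
2 1 9251/10000
3 3/2 4479/5000
4 2 533/625
5 5/2 8267/10000
6 3 7837/10000
7 7/2 1501/2000
s(1y) = (1/(9251/10000) − 1)/(1) = 749/9251 ≈ 8.0964%

step 1 [0.5y] swap r/2=437/9563: DF=(1 − 437/9563·(0))/(1+437/9563) = 9563/10000 ≈ 0.956300
step 2 [1y] swap r/2=749/18814: DF=(1 − 749/18814·(0.956300))/(1+749/18814) = 9251/10000 ≈ 0.925100
step 3 [1.5y] bond c/2=1/40: DF=(96523/100000 − 1/40·(0.956300+0.925100))/(1+1/40) = 4479/5000 ≈ 0.895800
step 4 [2y] swap r/2=368/9075: DF=(1 − 368/9075·(0.956300+0.925100+0.895800))/(1+368/9075) = 533/625 ≈ 0.852800
step 5 [2.5y] swap r/2=1733/44567: DF=(1 − 1733/44567·(0.956300+0.925100+0.895800+0.852800))/(1+1733/44567) = 8267/10000 ≈ 0.826700
step 6 [3y] swap r/2=721/17468: DF=(1 − 721/17468·(0.956300+0.925100+0.895800+0.852800+0.826700))/(1+721/17468) = 7837/10000 ≈ 0.783700
step 7 [3.5y] swap r/2=2495/59909: DF=(1 − 2495/59909·(0.956300+0.925100+0.895800+0.852800+0.826700+0.783700))/(1+2495/59909) = 1501/2000 ≈ 0.750500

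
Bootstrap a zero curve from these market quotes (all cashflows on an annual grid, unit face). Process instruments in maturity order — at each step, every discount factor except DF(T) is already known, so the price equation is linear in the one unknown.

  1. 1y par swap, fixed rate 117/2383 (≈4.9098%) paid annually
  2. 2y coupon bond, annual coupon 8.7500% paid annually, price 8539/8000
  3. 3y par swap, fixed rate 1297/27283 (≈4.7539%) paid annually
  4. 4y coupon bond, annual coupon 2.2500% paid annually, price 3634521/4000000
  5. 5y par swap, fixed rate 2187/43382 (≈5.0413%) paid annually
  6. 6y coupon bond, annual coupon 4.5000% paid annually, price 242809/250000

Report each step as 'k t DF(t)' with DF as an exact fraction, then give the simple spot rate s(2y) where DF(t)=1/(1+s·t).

step 1 [1y] swap r/1=117/2383: DF=(1 − 117/2383·(0))/(1+117/2383) = 2383/2500 ≈ 0.953200
step 2 [2y] bond c/1=7/80: DF=(8539/8000 − 7/80·(0.953200))/(1+7/80) = 1131/1250 ≈ 0.904800
step 3 [3y] swap r/1=1297/27283: DF=(1 − 1297/27283·(0.953200+0.904800))/(1+1297/27283) = 8703/10000 ≈ 0.870300
step 4 [4y] bond c/1=9/400: DF=(3634521/4000000 − 9/400·(0.953200+0.904800+0.870300))/(1+9/400) = 4143/5000 ≈ 0.828600
step 5 [5y] swap r/1=2187/43382: DF=(1 − 2187/43382·(0.953200+0.904800+0.870300+0.828600))/(1+2187/43382) = 7813/10000 ≈ 0.781300
step 6 [6y] bond c/1=9/200: DF=(242809/250000 − 9/200·(0.953200+0.904800+0.870300+0.828600+0.781300))/(1+9/200) = 3713/5000 ≈ 0.742600

1 1 2383/2500
2 2 1131/1250
3 3 8703/10000
4 4 4143/5000
5 5 7813/10000
6 6 3713/5000
s(2y) = (1/(1131/1250) − 1)/(2) = 119/2262 ≈ 5.2608%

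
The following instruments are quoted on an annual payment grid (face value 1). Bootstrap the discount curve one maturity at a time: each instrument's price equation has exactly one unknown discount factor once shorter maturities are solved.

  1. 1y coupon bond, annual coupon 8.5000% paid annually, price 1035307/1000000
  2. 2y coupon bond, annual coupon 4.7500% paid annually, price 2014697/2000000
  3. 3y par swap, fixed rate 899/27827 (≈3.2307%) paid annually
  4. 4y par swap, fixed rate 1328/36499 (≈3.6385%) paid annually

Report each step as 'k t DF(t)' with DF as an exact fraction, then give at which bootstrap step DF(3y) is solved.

step 1 [1y] bond c/1=17/200: DF=(1035307/1000000 − 17/200·(0))/(1+17/200) = 4771/5000 ≈ 0.954200
step 2 [2y] bond c/1=19/400: DF=(2014697/2000000 − 19/400·(0.954200))/(1+19/400) = 574/625 ≈ 0.918400
step 3 [3y] swap r/1=899/27827: DF=(1 − 899/27827·(0.954200+0.918400))/(1+899/27827) = 9101/10000 ≈ 0.910100
step 4 [4y] swap r/1=1328/36499: DF=(1 − 1328/36499·(0.954200+0.918400+0.910100))/(1+1328/36499) = 542/625 ≈ 0.867200

1 1 4771/5000
2 2 574/625
3 3 9101/10000
4 4 542/625
DF(3y) is solved at step 3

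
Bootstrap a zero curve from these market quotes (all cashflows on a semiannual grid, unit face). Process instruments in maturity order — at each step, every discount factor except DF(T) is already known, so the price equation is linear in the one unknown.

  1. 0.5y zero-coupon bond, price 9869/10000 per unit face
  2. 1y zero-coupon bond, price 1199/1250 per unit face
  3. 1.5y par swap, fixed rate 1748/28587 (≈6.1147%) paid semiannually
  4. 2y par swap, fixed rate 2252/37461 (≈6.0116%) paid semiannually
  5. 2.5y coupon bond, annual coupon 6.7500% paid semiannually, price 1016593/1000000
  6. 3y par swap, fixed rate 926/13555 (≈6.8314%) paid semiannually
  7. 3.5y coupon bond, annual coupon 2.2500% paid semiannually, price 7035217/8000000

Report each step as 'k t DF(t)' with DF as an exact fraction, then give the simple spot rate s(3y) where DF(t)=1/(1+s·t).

1 1/2 9869/10000
2 1 1199/1250
3 3/2 4563/5000
4 2 4437/5000
5 5/2 8611/10000
6 3 2037/2500
7 7/2 8093/10000
s(3y) = (1/(2037/2500) − 1)/(3) = 463/6111 ≈ 7.5765%

step 1 [0.5y] zero: DF = P = 9869/10000 ≈ 0.986900
step 2 [1y] zero: DF = P = 1199/1250 ≈ 0.959200
step 3 [1.5y] swap r/2=874/28587: DF=(1 − 874/28587·(0.986900+0.959200))/(1+874/28587) = 4563/5000 ≈ 0.912600
step 4 [2y] swap r/2=1126/37461: DF=(1 − 1126/37461·(0.986900+0.959200+0.912600))/(1+1126/37461) = 4437/5000 ≈ 0.887400
step 5 [2.5y] bond c/2=27/800: DF=(1016593/1000000 − 27/800·(0.986900+0.959200+0.912600+0.887400))/(1+27/800) = 8611/10000 ≈ 0.861100
step 6 [3y] swap r/2=463/13555: DF=(1 − 463/13555·(0.986900+0.959200+0.912600+0.887400+0.861100))/(1+463/13555) = 2037/2500 ≈ 0.814800
step 7 [3.5y] bond c/2=9/800: DF=(7035217/8000000 − 9/800·(0.986900+0.959200+0.912600+0.887400+0.861100+0.814800))/(1+9/800) = 8093/10000 ≈ 0.809300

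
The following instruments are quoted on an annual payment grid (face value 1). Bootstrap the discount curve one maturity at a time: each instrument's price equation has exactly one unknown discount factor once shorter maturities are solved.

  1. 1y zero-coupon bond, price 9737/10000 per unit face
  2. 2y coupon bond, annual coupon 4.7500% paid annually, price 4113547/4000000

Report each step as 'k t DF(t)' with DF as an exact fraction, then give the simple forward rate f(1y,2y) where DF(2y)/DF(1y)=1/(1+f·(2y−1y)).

1 1 9737/10000
2 2 586/625
f(1y,2y) = ((9737/10000)/(586/625) − 1)/(1) = 361/9376 ≈ 3.8503%

step 1 [1y] zero: DF = P = 9737/10000 ≈ 0.973700
step 2 [2y] bond c/1=19/400: DF=(4113547/4000000 − 19/400·(0.973700))/(1+19/400) = 586/625 ≈ 0.937600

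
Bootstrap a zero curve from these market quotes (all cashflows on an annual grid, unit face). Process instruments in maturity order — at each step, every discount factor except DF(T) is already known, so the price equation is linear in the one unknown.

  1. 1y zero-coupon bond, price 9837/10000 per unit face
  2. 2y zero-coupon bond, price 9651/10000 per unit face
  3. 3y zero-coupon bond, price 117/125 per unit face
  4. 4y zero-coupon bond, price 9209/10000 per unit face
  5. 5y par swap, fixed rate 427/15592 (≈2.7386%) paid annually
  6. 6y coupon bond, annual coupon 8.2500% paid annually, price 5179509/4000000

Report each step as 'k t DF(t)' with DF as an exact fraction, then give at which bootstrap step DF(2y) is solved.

1 1 9837/10000
2 2 9651/10000
3 3 117/125
4 4 9209/10000
5 5 8719/10000
6 6 8397/10000
DF(2y) is solved at step 2

step 1 [1y] zero: DF = P = 9837/10000 ≈ 0.983700
step 2 [2y] zero: DF = P = 9651/10000 ≈ 0.965100
step 3 [3y] zero: DF = P = 117/125 ≈ 0.936000
step 4 [4y] zero: DF = P = 9209/10000 ≈ 0.920900
step 5 [5y] swap r/1=427/15592: DF=(1 − 427/15592·(0.983700+0.965100+0.936000+0.920900))/(1+427/15592) = 8719/10000 ≈ 0.871900
step 6 [6y] bond c/1=33/400: DF=(5179509/4000000 − 33/400·(0.983700+0.965100+0.936000+0.920900+0.871900))/(1+33/400) = 8397/10000 ≈ 0.839700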